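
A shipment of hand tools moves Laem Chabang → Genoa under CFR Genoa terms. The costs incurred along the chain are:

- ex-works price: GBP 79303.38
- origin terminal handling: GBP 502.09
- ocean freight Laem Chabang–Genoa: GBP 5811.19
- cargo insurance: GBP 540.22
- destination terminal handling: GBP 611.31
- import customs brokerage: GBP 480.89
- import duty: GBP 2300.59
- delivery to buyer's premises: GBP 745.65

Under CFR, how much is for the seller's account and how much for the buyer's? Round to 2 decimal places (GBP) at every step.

CFR: the seller pays costs through ocean freight to the destination port, but not insurance.
Seller's account: goods 79303.38 + origin terminal 502.09 + freight 5811.19 = 85616.66
Buyer's account: insurance 540.22 + destination terminal 611.31 + brokerage 480.89 + duty 2300.59 + delivery 745.65 = 4678.66

Seller: GBP 85616.66; buyer: GBP 4678.66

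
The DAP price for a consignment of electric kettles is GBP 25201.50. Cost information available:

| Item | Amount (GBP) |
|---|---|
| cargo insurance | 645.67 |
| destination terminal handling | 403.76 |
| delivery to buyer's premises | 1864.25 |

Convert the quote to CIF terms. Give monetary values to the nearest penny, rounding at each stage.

CIF price: GBP 22933.49

Not relevant to the conversion: insurance — on the seller under both DAP and CIF; already in the DAP price and stays in the CIF price.
From DAP to CIF, the seller no longer bears: destination terminal, delivery.
CIF price = 25201.50 − 403.76 − 1864.25 = 22933.49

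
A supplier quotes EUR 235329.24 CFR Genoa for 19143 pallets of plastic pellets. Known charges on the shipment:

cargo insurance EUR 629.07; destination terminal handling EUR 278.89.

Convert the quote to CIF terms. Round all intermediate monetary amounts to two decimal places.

Not relevant to the conversion: destination terminal — on the buyer under both terms; not part of either seller's price.
From CFR to CIF, the seller additionally bears: insurance.
CIF price = 235329.24 + 629.07 = 235958.31

CIF price: EUR 235958.31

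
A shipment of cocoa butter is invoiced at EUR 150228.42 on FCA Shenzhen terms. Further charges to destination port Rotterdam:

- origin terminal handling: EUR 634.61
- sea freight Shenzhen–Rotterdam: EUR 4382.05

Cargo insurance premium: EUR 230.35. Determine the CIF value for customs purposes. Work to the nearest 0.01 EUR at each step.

CIF = FCA price + pre-shipment costs + freight + insurance
CIF = 150228.42 + 634.61 + 4382.05 + 230.35 = 155475.43

CIF value: EUR 155475.43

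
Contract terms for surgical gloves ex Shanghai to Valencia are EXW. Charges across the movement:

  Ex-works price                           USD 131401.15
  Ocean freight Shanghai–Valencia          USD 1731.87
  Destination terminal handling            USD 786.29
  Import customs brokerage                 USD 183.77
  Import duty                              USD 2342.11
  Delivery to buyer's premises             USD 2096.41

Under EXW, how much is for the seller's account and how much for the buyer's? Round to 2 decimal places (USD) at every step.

Seller: USD 131401.15; buyer: USD 7140.45

EXW: the seller makes goods available at their premises; the buyer bears all onward costs.
Seller's account: goods 131401.15 = 131401.15
Buyer's account: freight 1731.87 + destination terminal 786.29 + brokerage 183.77 + duty 2342.11 + delivery 2096.41 = 7140.45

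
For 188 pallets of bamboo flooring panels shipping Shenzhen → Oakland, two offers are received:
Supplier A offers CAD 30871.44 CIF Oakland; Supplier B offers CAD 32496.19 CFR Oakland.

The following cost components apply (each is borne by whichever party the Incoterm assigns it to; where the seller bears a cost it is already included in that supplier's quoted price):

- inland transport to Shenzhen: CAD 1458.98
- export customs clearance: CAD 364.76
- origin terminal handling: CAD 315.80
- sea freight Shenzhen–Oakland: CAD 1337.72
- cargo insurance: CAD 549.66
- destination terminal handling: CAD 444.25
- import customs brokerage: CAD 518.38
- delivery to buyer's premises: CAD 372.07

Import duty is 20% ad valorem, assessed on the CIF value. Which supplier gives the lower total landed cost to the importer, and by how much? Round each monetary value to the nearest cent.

Supplier A is cheaper by CAD 2609.29

Supplier A (CIF):
The CIF price already equals the CIF value: 30871.44
Import duty = 30871.44 × 20% = 6174.29
Buyer bears (A): 444.25 + 518.38 + 372.07 = 1334.70
Landed cost (A) = invoice 30871.44 + 1334.70 + duty 6174.29 = 38380.43
Supplier B (CFR):
CIF value = CFR price + insurance = 32496.19 + 549.66 = 33045.85
Import duty = 33045.85 × 20% = 6609.17
Buyer bears (B): 549.66 + 444.25 + 518.38 + 372.07 = 1884.36
Landed cost (B) = invoice 32496.19 + 1884.36 + duty 6609.17 = 40989.72
Difference = |38380.43 − 40989.72| = 2609.29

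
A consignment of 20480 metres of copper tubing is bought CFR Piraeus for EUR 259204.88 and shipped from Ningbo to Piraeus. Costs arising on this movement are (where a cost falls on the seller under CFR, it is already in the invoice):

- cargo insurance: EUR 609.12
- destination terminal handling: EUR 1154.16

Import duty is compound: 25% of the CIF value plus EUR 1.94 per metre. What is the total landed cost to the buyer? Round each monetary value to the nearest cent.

Total landed cost: EUR 365652.86

CFR: the seller pays costs through ocean freight to the destination port, but not insurance.
CIF value = CFR price + insurance = 259204.88 + 609.12 = 259814.00
Ad valorem component: 259814.00 × 25% = 64953.50
Specific component: 20480 × 1.94 = 39731.20
Import duty = 64953.50 + 39731.20 = 104684.70
Buyer bears: insurance 609.12 + destination terminal 1154.16 + duty 104684.70 = 106447.98
Landed cost = invoice 259204.88 + 106447.98 = 365652.86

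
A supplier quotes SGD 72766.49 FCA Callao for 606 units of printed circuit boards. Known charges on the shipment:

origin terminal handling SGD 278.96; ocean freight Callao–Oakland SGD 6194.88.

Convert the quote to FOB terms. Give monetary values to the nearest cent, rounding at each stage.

Not relevant to the conversion: freight — on the buyer under both terms; not part of either seller's price.
From FCA to FOB, the seller additionally bears: origin terminal.
FOB price = 72766.49 + 278.96 = 73045.45

FOB price: SGD 73045.45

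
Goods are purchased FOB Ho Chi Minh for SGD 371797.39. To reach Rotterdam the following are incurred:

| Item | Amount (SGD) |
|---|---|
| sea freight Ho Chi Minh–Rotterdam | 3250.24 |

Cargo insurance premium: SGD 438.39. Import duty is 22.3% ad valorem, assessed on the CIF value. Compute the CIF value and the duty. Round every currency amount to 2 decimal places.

CIF = FOB price + freight + insurance
CIF = 371797.39 + 3250.24 + 438.39 = 375486.02
Import duty = 375486.02 × 22.3% = 83733.38

CIF value: SGD 375486.02; import duty: SGD 83733.38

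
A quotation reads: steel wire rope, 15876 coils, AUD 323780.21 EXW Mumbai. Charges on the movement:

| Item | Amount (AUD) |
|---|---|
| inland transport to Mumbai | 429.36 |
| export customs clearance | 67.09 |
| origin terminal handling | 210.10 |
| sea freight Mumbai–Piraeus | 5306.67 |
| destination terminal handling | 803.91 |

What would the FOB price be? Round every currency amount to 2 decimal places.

Not relevant to the conversion: freight, destination terminal — on the buyer under both terms; not part of either seller's price.
From EXW to FOB, the seller additionally bears: inland to port, export clearance, origin terminal.
FOB price = 323780.21 + 429.36 + 67.09 + 210.10 = 324486.76

FOB price: AUD 324486.76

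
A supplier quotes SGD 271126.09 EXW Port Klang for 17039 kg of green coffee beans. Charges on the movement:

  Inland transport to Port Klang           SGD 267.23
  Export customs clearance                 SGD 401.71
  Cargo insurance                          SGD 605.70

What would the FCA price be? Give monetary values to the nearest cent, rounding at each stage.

FCA price: SGD 271795.03

Not relevant to the conversion: insurance — on the buyer under both terms; not part of either seller's price.
From EXW to FCA, the seller additionally bears: inland to port, export clearance.
FCA price = 271126.09 + 267.23 + 401.71 = 271795.03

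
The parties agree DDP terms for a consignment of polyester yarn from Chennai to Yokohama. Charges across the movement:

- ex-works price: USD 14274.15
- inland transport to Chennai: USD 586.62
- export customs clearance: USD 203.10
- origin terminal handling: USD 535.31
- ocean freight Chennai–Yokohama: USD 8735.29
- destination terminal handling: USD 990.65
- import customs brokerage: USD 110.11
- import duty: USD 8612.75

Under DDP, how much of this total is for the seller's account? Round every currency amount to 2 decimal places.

Seller's account: USD 34047.98

DDP: the seller bears all costs including import duty.
Seller's account: goods 14274.15 + inland to port 586.62 + export clearance 203.10 + origin terminal 535.31 + freight 8735.29 + destination terminal 990.65 + brokerage 110.11 + duty 8612.75 = 34047.98
Buyer's account: 0.00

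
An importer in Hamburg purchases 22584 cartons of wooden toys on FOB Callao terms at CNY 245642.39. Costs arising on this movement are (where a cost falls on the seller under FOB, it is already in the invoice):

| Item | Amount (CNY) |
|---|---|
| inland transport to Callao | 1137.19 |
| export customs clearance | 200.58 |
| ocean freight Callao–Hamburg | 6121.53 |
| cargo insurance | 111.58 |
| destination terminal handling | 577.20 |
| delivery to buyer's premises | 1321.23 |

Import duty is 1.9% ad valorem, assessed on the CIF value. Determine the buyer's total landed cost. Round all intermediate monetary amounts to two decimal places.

FOB: the seller bears costs until goods are on board at the origin port; the buyer bears freight, insurance and all costs thereafter.
Already in the invoice (seller's account under FOB): inland to port, export clearance — exclude.
CIF value = FOB price + freight + insurance = 245642.39 + 6121.53 + 111.58 = 251875.50
Import duty = 251875.50 × 1.9% = 4785.63
Buyer bears: freight 6121.53 + insurance 111.58 + destination terminal 577.20 + delivery 1321.23 + duty 4785.63 = 12917.17
Landed cost = invoice 245642.39 + 12917.17 = 258559.56

Total landed cost: CNY 258559.56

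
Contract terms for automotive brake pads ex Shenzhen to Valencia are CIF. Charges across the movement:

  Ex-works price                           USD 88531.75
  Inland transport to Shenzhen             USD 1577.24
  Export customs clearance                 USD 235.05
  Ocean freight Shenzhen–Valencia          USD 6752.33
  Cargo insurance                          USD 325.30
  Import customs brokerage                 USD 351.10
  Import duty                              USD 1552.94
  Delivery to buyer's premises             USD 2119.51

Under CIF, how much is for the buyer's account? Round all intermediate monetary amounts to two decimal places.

Buyer's account: USD 4023.55

CIF: the seller pays costs through ocean freight and marine insurance to the destination port.
Seller's account: goods 88531.75 + inland to port 1577.24 + export clearance 235.05 + freight 6752.33 + insurance 325.30 = 97421.67
Buyer's account: brokerage 351.10 + duty 1552.94 + delivery 2119.51 = 4023.55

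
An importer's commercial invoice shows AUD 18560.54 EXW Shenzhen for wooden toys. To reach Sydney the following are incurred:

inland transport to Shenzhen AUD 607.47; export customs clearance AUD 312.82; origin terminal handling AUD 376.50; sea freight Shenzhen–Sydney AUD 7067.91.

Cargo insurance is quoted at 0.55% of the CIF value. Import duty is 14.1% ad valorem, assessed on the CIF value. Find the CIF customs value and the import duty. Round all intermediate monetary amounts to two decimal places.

CIF value: AUD 27074.15; import duty: AUD 3817.46

Let C be the CIF value. C = EXW price + pre-shipment costs + freight + 0.55% × C
C − 0.55% × C = 18560.54 + 607.47 + 312.82 + 376.50 + 7067.91
0.9945 × C = 26925.24
C = 26925.24 / 0.9945 = 27074.15
Insurance premium = 0.55% × 27074.15 = 148.91
Import duty = 27074.15 × 14.1% = 3817.46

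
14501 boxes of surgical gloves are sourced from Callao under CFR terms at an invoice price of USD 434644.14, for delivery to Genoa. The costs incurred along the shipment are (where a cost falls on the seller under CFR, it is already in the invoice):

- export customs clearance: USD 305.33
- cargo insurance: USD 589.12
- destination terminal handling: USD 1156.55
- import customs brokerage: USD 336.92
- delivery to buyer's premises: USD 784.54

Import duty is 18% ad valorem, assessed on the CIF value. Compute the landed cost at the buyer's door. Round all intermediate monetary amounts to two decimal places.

CFR: the seller pays costs through ocean freight to the destination port, but not insurance.
Already in the invoice (seller's account under CFR): export clearance — exclude.
CIF value = CFR price + insurance = 434644.14 + 589.12 = 435233.26
Import duty = 435233.26 × 18% = 78341.99
Buyer bears: insurance 589.12 + destination terminal 1156.55 + brokerage 336.92 + delivery 784.54 + duty 78341.99 = 81209.12
Landed cost = invoice 434644.14 + 81209.12 = 515853.26

Total landed cost: USD 515853.26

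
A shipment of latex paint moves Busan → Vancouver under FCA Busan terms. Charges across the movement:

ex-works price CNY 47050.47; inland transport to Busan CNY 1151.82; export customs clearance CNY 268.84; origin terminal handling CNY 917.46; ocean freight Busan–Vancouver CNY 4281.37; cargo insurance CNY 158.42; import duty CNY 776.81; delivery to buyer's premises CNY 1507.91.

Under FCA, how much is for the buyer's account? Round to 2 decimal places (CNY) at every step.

Buyer's account: CNY 7641.97

FCA: the seller delivers export-cleared goods to the carrier; the buyer bears costs from that point.
Seller's account: goods 47050.47 + inland to port 1151.82 + export clearance 268.84 = 48471.13
Buyer's account: origin terminal 917.46 + freight 4281.37 + insurance 158.42 + duty 776.81 + delivery 1507.91 = 7641.97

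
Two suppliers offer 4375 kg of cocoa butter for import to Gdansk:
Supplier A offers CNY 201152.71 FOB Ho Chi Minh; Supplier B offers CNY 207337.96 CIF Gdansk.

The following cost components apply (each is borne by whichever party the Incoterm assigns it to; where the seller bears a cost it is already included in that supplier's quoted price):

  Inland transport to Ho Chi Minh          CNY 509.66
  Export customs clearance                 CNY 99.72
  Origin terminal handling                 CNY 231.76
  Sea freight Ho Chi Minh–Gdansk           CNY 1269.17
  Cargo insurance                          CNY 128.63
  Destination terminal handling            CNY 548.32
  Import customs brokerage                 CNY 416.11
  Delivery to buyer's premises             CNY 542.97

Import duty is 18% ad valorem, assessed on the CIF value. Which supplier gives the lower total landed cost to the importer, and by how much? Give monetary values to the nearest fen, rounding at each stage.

Supplier A (FOB):
CIF value = FOB price + freight + insurance = 201152.71 + 1269.17 + 128.63 = 202550.51
Import duty = 202550.51 × 18% = 36459.09
Buyer bears (A): 1269.17 + 128.63 + 548.32 + 416.11 + 542.97 = 2905.20
Landed cost (A) = invoice 201152.71 + 2905.20 + duty 36459.09 = 240517.00
Supplier B (CIF):
The CIF price already equals the CIF value: 207337.96
Import duty = 207337.96 × 18% = 37320.83
Buyer bears (B): 548.32 + 416.11 + 542.97 = 1507.40
Landed cost (B) = invoice 207337.96 + 1507.40 + duty 37320.83 = 246166.19
Difference = |240517.00 − 246166.19| = 5649.19

Supplier A is cheaper by CNY 5649.19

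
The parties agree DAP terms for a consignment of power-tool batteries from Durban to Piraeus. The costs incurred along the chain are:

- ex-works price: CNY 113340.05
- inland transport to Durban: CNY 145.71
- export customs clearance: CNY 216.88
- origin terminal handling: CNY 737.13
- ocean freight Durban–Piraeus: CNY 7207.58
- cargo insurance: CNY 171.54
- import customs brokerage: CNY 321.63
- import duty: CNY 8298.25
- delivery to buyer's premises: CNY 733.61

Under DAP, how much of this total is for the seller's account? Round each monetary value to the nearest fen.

Seller's account: CNY 122552.50

DAP: the seller bears all costs to the named destination except import duty and clearance.
Seller's account: goods 113340.05 + inland to port 145.71 + export clearance 216.88 + origin terminal 737.13 + freight 7207.58 + insurance 171.54 + delivery 733.61 = 122552.50
Buyer's account: brokerage 321.63 + duty 8298.25 = 8619.88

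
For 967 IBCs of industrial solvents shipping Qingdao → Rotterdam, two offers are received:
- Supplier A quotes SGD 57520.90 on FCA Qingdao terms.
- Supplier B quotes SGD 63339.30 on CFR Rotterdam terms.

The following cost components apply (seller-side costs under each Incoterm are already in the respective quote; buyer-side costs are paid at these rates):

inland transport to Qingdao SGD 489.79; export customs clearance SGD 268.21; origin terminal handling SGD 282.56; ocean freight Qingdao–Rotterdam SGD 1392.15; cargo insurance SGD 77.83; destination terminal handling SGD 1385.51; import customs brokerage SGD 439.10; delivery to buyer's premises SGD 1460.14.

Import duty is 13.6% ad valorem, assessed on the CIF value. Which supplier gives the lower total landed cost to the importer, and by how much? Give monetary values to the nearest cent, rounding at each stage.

Supplier A (FCA):
CIF value = FCA price + origin terminal + freight + insurance = 57520.90 + 282.56 + 1392.15 + 77.83 = 59273.44
Import duty = 59273.44 × 13.6% = 8061.19
Buyer bears (A): 282.56 + 1392.15 + 77.83 + 1385.51 + 439.10 + 1460.14 = 5037.29
Landed cost (A) = invoice 57520.90 + 5037.29 + duty 8061.19 = 70619.38
Supplier B (CFR):
CIF value = CFR price + insurance = 63339.30 + 77.83 = 63417.13
Import duty = 63417.13 × 13.6% = 8624.73
Buyer bears (B): 77.83 + 1385.51 + 439.10 + 1460.14 = 3362.58
Landed cost (B) = invoice 63339.30 + 3362.58 + duty 8624.73 = 75326.61
Difference = |70619.38 − 75326.61| = 4707.23

Supplier A is cheaper by SGD 4707.23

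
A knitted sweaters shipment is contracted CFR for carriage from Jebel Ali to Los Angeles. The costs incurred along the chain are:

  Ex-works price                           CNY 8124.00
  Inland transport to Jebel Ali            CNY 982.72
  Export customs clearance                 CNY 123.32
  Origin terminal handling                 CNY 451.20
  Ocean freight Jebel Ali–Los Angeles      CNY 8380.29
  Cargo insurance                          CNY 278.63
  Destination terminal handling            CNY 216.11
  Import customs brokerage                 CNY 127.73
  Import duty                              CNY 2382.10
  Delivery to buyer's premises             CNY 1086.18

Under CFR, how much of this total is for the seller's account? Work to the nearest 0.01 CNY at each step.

Seller's account: CNY 18061.53

CFR: the seller pays costs through ocean freight to the destination port, but not insurance.
Seller's account: goods 8124.00 + inland to port 982.72 + export clearance 123.32 + origin terminal 451.20 + freight 8380.29 = 18061.53
Buyer's account: insurance 278.63 + destination terminal 216.11 + brokerage 127.73 + duty 2382.10 + delivery 1086.18 = 4090.75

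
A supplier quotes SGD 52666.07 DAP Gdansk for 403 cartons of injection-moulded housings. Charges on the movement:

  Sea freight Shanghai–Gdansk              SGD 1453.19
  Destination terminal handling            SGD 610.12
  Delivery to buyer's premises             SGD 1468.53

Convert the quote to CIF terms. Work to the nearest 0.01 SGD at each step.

Not relevant to the conversion: freight — on the seller under both DAP and CIF; already in the DAP price and stays in the CIF price.
From DAP to CIF, the seller no longer bears: destination terminal, delivery.
CIF price = 52666.07 − 610.12 − 1468.53 = 50587.42

CIF price: SGD 50587.42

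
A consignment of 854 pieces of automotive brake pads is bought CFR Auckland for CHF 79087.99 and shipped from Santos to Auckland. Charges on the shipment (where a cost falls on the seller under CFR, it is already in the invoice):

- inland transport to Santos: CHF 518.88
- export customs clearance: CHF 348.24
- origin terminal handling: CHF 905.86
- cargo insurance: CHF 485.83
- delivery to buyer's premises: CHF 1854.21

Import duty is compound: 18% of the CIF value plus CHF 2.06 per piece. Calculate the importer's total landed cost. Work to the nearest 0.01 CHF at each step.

CFR: the seller pays costs through ocean freight to the destination port, but not insurance.
Already in the invoice (seller's account under CFR): inland to port, export clearance, origin terminal — exclude.
CIF value = CFR price + insurance = 79087.99 + 485.83 = 79573.82
Ad valorem component: 79573.82 × 18% = 14323.29
Specific component: 854 × 2.06 = 1759.24
Import duty = 14323.29 + 1759.24 = 16082.53
Buyer bears: insurance 485.83 + delivery 1854.21 + duty 16082.53 = 18422.57
Landed cost = invoice 79087.99 + 18422.57 = 97510.56

Total landed cost: CHF 97510.56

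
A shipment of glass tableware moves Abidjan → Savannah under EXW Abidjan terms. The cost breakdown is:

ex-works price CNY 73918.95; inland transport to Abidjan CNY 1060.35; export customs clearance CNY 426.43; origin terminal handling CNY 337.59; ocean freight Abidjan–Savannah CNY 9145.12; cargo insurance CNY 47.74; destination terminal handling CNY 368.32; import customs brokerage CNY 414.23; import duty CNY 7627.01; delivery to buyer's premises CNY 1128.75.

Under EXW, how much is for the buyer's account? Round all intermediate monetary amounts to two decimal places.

Buyer's account: CNY 20555.54

EXW: the seller makes goods available at their premises; the buyer bears all onward costs.
Seller's account: goods 73918.95 = 73918.95
Buyer's account: inland to port 1060.35 + export clearance 426.43 + origin terminal 337.59 + freight 9145.12 + insurance 47.74 + destination terminal 368.32 + brokerage 414.23 + duty 7627.01 + delivery 1128.75 = 20555.54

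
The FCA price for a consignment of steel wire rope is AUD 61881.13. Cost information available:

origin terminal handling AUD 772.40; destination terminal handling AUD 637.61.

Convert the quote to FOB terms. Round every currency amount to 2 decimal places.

FOB price: AUD 62653.53

Not relevant to the conversion: destination terminal — on the buyer under both terms; not part of either seller's price.
From FCA to FOB, the seller additionally bears: origin terminal.
FOB price = 61881.13 + 772.40 = 62653.53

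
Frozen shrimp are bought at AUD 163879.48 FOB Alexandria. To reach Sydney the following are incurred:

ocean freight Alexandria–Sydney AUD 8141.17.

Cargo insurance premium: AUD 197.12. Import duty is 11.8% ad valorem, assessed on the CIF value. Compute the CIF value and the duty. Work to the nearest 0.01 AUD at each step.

CIF = FOB price + freight + insurance
CIF = 163879.48 + 8141.17 + 197.12 = 172217.77
Import duty = 172217.77 × 11.8% = 20321.70

CIF value: AUD 172217.77; import duty: AUD 20321.70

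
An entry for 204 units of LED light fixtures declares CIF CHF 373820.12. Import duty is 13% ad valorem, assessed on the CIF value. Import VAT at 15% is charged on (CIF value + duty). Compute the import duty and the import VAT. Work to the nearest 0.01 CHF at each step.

Import duty: CHF 48596.62; import VAT: CHF 63362.51

Import duty = 373820.12 × 13% = 48596.62
VAT base = CIF + duty = 373820.12 + 48596.62 = 422416.74
Import VAT = 422416.74 × 15% = 63362.51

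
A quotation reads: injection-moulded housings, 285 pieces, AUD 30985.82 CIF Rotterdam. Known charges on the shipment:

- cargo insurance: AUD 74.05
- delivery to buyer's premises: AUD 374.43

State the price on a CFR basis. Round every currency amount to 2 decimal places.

CFR price: AUD 30911.77

Not relevant to the conversion: delivery — on the buyer under both terms; not part of either seller's price.
From CIF to CFR, the seller no longer bears: insurance.
CFR price = 30985.82 − 74.05 = 30911.77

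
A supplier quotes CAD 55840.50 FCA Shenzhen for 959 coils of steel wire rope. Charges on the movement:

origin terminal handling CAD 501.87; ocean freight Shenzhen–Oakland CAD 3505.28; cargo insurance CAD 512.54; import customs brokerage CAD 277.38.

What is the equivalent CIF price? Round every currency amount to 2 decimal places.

Not relevant to the conversion: brokerage — on the buyer under both terms; not part of either seller's price.
From FCA to CIF, the seller additionally bears: origin terminal, freight, insurance.
CIF price = 55840.50 + 501.87 + 3505.28 + 512.54 = 60360.19

CIF price: CAD 60360.19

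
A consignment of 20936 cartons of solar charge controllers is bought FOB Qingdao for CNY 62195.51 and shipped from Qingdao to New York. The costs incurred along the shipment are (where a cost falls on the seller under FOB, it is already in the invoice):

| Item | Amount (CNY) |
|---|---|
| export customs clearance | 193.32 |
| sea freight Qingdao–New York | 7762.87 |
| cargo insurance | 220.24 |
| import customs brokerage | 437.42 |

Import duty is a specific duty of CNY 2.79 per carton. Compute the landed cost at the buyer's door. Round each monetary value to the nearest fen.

Total landed cost: CNY 129027.48

FOB: the seller bears costs until goods are on board at the origin port; the buyer bears freight, insurance and all costs thereafter.
Already in the invoice (seller's account under FOB): export clearance — exclude.
CIF value = FOB price + freight + insurance = 62195.51 + 7762.87 + 220.24 = 70178.62
Import duty = 20936 × 2.79 = 58411.44
Buyer bears: freight 7762.87 + insurance 220.24 + brokerage 437.42 + duty 58411.44 = 66831.97
Landed cost = invoice 62195.51 + 66831.97 = 129027.48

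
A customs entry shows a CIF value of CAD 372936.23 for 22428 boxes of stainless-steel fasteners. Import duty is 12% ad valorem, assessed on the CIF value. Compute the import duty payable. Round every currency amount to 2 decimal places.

Import duty = 372936.23 × 12% = 44752.35

Import duty: CAD 44752.35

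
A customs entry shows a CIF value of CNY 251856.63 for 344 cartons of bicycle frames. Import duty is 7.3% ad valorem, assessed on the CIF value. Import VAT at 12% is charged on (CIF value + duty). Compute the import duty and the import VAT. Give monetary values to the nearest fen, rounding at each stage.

Import duty: CNY 18385.53; import VAT: CNY 32429.06

Import duty = 251856.63 × 7.3% = 18385.53
VAT base = CIF + duty = 251856.63 + 18385.53 = 270242.16
Import VAT = 270242.16 × 12% = 32429.06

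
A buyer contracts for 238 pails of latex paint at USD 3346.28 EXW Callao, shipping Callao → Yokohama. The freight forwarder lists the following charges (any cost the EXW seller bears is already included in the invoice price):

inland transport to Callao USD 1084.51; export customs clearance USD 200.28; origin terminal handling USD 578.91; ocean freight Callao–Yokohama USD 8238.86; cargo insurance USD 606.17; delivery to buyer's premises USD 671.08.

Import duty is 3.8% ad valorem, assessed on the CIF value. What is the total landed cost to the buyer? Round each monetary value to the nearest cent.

Total landed cost: USD 15260.18

EXW: the seller makes goods available at their premises; the buyer bears all onward costs.
CIF value = EXW price + inland to port + export clearance + origin terminal + freight + insurance = 3346.28 + 1084.51 + 200.28 + 578.91 + 8238.86 + 606.17 = 14055.01
Import duty = 14055.01 × 3.8% = 534.09
Buyer bears: inland to port 1084.51 + export clearance 200.28 + origin terminal 578.91 + freight 8238.86 + insurance 606.17 + delivery 671.08 + duty 534.09 = 11913.90
Landed cost = invoice 3346.28 + 11913.90 = 15260.18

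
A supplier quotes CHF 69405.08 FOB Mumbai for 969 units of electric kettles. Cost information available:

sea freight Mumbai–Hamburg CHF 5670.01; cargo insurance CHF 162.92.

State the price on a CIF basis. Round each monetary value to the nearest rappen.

CIF price: CHF 75238.01

From FOB to CIF, the seller additionally bears: freight, insurance.
CIF price = 69405.08 + 5670.01 + 162.92 = 75238.01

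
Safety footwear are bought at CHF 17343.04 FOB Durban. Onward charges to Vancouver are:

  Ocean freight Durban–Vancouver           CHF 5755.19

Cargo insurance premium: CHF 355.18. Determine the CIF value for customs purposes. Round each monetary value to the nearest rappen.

CIF value: CHF 23453.41

CIF = FOB price + freight + insurance
CIF = 17343.04 + 5755.19 + 355.18 = 23453.41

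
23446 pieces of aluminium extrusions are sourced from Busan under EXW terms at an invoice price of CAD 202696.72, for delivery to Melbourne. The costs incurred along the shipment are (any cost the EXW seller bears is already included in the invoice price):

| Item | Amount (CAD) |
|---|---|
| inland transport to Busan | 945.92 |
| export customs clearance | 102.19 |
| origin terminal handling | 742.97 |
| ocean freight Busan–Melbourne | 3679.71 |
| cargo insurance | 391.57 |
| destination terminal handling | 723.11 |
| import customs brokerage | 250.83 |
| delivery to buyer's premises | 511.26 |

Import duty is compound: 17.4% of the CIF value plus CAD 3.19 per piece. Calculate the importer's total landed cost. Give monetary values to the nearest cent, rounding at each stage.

Total landed cost: CAD 321126.30

EXW: the seller makes goods available at their premises; the buyer bears all onward costs.
CIF value = EXW price + inland to port + export clearance + origin terminal + freight + insurance = 202696.72 + 945.92 + 102.19 + 742.97 + 3679.71 + 391.57 = 208559.08
Ad valorem component: 208559.08 × 17.4% = 36289.28
Specific component: 23446 × 3.19 = 74792.74
Import duty = 36289.28 + 74792.74 = 111082.02
Buyer bears: inland to port 945.92 + export clearance 102.19 + origin terminal 742.97 + freight 3679.71 + insurance 391.57 + destination terminal 723.11 + brokerage 250.83 + delivery 511.26 + duty 111082.02 = 118429.58
Landed cost = invoice 202696.72 + 118429.58 = 321126.30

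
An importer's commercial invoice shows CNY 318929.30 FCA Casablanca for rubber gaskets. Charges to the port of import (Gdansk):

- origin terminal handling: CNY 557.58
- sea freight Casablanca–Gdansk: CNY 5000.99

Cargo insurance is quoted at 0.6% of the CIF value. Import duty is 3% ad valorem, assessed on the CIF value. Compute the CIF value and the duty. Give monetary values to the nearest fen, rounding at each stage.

Let C be the CIF value. C = FCA price + pre-shipment costs + freight + 0.6% × C
C − 0.6% × C = 318929.30 + 557.58 + 5000.99
0.994 × C = 324487.87
C = 324487.87 / 0.994 = 326446.55
Insurance premium = 0.6% × 326446.55 = 1958.68
Import duty = 326446.55 × 3% = 9793.40

CIF value: CNY 326446.55; import duty: CNY 9793.40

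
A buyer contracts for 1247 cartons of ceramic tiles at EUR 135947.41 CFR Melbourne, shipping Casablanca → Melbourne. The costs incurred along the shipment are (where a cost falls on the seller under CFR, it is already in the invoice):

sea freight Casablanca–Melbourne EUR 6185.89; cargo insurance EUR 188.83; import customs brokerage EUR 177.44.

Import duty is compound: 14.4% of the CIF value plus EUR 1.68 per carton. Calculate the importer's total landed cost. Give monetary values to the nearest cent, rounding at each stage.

Total landed cost: EUR 158012.26

CFR: the seller pays costs through ocean freight to the destination port, but not insurance.
Already in the invoice (seller's account under CFR): freight — exclude.
CIF value = CFR price + insurance = 135947.41 + 188.83 = 136136.24
Ad valorem component: 136136.24 × 14.4% = 19603.62
Specific component: 1247 × 1.68 = 2094.96
Import duty = 19603.62 + 2094.96 = 21698.58
Buyer bears: insurance 188.83 + brokerage 177.44 + duty 21698.58 = 22064.85
Landed cost = invoice 135947.41 + 22064.85 = 158012.26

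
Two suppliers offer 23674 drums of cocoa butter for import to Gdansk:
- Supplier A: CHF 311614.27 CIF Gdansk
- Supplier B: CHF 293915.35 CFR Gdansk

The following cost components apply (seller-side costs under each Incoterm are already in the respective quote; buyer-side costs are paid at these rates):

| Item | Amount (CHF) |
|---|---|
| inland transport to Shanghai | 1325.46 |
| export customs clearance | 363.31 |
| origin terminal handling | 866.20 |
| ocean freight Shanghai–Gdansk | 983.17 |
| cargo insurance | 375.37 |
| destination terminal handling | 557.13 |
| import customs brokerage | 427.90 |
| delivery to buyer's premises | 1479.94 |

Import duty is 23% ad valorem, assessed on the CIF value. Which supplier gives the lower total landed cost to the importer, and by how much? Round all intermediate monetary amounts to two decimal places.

Supplier A (CIF):
The CIF price already equals the CIF value: 311614.27
Import duty = 311614.27 × 23% = 71671.28
Buyer bears (A): 557.13 + 427.90 + 1479.94 = 2464.97
Landed cost (A) = invoice 311614.27 + 2464.97 + duty 71671.28 = 385750.52
Supplier B (CFR):
CIF value = CFR price + insurance = 293915.35 + 375.37 = 294290.72
Import duty = 294290.72 × 23% = 67686.87
Buyer bears (B): 375.37 + 557.13 + 427.90 + 1479.94 = 2840.34
Landed cost (B) = invoice 293915.35 + 2840.34 + duty 67686.87 = 364442.56
Difference = |385750.52 − 364442.56| = 21307.96

Supplier B is cheaper by CHF 21307.96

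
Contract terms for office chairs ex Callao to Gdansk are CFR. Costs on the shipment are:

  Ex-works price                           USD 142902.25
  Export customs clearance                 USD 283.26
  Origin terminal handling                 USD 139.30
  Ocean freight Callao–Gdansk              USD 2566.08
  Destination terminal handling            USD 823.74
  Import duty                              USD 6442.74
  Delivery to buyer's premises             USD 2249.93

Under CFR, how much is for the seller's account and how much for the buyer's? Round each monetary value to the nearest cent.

CFR: the seller pays costs through ocean freight to the destination port, but not insurance.
Seller's account: goods 142902.25 + export clearance 283.26 + origin terminal 139.30 + freight 2566.08 = 145890.89
Buyer's account: destination terminal 823.74 + duty 6442.74 + delivery 2249.93 = 9516.41

Seller: USD 145890.89; buyer: USD 9516.41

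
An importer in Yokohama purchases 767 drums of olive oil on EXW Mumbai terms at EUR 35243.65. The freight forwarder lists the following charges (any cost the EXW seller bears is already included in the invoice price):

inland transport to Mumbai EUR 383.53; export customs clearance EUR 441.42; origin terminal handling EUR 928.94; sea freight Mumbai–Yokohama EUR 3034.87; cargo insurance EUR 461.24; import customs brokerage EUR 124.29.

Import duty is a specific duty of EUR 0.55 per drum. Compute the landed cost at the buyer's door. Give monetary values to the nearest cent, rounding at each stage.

Total landed cost: EUR 41039.79

EXW: the seller makes goods available at their premises; the buyer bears all onward costs.
CIF value = EXW price + inland to port + export clearance + origin terminal + freight + insurance = 35243.65 + 383.53 + 441.42 + 928.94 + 3034.87 + 461.24 = 40493.65
Import duty = 767 × 0.55 = 421.85
Buyer bears: inland to port 383.53 + export clearance 441.42 + origin terminal 928.94 + freight 3034.87 + insurance 461.24 + brokerage 124.29 + duty 421.85 = 5796.14
Landed cost = invoice 35243.65 + 5796.14 = 41039.79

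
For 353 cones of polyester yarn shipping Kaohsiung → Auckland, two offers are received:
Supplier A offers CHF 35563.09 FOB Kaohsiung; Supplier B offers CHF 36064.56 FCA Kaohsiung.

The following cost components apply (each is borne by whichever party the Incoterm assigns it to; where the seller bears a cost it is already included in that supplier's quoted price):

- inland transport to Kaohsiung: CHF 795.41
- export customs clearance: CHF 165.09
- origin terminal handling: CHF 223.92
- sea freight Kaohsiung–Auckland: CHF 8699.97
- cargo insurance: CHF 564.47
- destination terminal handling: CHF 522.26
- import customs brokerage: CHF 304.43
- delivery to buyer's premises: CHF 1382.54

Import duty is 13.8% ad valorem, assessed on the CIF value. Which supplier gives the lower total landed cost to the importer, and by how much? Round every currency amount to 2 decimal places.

Supplier A (FOB):
CIF value = FOB price + freight + insurance = 35563.09 + 8699.97 + 564.47 = 44827.53
Import duty = 44827.53 × 13.8% = 6186.20
Buyer bears (A): 8699.97 + 564.47 + 522.26 + 304.43 + 1382.54 = 11473.67
Landed cost (A) = invoice 35563.09 + 11473.67 + duty 6186.20 = 53222.96
Supplier B (FCA):
CIF value = FCA price + origin terminal + freight + insurance = 36064.56 + 223.92 + 8699.97 + 564.47 = 45552.92
Import duty = 45552.92 × 13.8% = 6286.30
Buyer bears (B): 223.92 + 8699.97 + 564.47 + 522.26 + 304.43 + 1382.54 = 11697.59
Landed cost (B) = invoice 36064.56 + 11697.59 + duty 6286.30 = 54048.45
Difference = |53222.96 − 54048.45| = 825.49

Supplier A is cheaper by CHF 825.49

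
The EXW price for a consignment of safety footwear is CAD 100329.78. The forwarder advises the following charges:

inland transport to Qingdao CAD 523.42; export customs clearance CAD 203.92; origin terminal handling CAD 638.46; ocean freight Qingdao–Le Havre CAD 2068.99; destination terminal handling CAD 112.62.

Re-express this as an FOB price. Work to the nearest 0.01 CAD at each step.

FOB price: CAD 101695.58

Not relevant to the conversion: destination terminal, freight — on the buyer under both terms; not part of either seller's price.
From EXW to FOB, the seller additionally bears: inland to port, export clearance, origin terminal.
FOB price = 100329.78 + 523.42 + 203.92 + 638.46 = 101695.58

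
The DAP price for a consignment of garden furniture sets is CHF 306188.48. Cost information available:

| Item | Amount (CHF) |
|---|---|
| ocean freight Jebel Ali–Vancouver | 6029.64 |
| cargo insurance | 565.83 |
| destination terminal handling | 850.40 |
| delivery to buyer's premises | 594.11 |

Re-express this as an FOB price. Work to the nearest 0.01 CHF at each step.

From DAP to FOB, the seller no longer bears: freight, insurance, destination terminal, delivery.
FOB price = 306188.48 − 6029.64 − 565.83 − 850.40 − 594.11 = 298148.50

FOB price: CHF 298148.50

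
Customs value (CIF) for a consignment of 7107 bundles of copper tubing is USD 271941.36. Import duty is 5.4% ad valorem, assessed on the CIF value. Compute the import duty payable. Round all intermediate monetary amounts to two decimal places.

Import duty: USD 14684.83

Import duty = 271941.36 × 5.4% = 14684.83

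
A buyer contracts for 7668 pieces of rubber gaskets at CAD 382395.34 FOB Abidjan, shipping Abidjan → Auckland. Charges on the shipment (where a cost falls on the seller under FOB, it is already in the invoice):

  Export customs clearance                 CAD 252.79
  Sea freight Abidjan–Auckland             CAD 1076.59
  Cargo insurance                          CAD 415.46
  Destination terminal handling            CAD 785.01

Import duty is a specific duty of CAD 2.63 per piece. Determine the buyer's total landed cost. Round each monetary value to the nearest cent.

Total landed cost: CAD 404839.24

FOB: the seller bears costs until goods are on board at the origin port; the buyer bears freight, insurance and all costs thereafter.
Already in the invoice (seller's account under FOB): export clearance — exclude.
CIF value = FOB price + freight + insurance = 382395.34 + 1076.59 + 415.46 = 383887.39
Import duty = 7668 × 2.63 = 20166.84
Buyer bears: freight 1076.59 + insurance 415.46 + destination terminal 785.01 + duty 20166.84 = 22443.90
Landed cost = invoice 382395.34 + 22443.90 = 404839.24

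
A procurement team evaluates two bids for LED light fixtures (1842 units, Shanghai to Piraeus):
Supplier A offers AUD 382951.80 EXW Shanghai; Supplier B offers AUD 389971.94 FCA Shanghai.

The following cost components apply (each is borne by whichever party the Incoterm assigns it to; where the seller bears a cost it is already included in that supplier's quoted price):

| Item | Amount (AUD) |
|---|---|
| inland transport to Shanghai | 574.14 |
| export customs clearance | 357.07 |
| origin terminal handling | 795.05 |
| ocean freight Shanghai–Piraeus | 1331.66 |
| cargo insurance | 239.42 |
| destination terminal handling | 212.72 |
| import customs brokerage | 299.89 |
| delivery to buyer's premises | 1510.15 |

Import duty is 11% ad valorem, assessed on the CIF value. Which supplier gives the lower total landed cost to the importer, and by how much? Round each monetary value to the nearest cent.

Supplier A is cheaper by AUD 6758.71

Supplier A (EXW):
CIF value = EXW price + inland to port + export clearance + origin terminal + freight + insurance = 382951.80 + 574.14 + 357.07 + 795.05 + 1331.66 + 239.42 = 386249.14
Import duty = 386249.14 × 11% = 42487.41
Buyer bears (A): 574.14 + 357.07 + 795.05 + 1331.66 + 239.42 + 212.72 + 299.89 + 1510.15 = 5320.10
Landed cost (A) = invoice 382951.80 + 5320.10 + duty 42487.41 = 430759.31
Supplier B (FCA):
CIF value = FCA price + origin terminal + freight + insurance = 389971.94 + 795.05 + 1331.66 + 239.42 = 392338.07
Import duty = 392338.07 × 11% = 43157.19
Buyer bears (B): 795.05 + 1331.66 + 239.42 + 212.72 + 299.89 + 1510.15 = 4388.89
Landed cost (B) = invoice 389971.94 + 4388.89 + duty 43157.19 = 437518.02
Difference = |430759.31 − 437518.02| = 6758.71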